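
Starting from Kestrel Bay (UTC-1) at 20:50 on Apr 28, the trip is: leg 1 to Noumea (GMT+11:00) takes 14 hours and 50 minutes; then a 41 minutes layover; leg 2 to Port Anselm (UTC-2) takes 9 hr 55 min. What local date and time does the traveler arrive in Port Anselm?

21:16 on April 29

Convert departure to UTC: 20:50 + 1:00 = 21:50 UTC on Apr 28.
Add 14 hours and 50 minutes leg 1 → 12:40 UTC (Apr 29).
Add 41 minutes layover in Noumea → 13:21 UTC.
Add 9 hours and 55 minutes leg 2 → 23:16 UTC.
Port Anselm is UTC−2:00, so local arrival = 23:16 − 2:00 = 21:16 on Apr 29.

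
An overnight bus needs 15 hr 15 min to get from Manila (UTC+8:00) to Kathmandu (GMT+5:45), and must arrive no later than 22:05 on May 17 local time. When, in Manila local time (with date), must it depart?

Target arrival in UTC: 22:05 − 5:45 = 16:20 on May 17.
Subtract 15 hours and 15 minutes → departure 01:05 UTC on May 17.
Manila is UTC+8:00: 01:05 + 8:00 = 09:05 on May 17.

09:05 on May 17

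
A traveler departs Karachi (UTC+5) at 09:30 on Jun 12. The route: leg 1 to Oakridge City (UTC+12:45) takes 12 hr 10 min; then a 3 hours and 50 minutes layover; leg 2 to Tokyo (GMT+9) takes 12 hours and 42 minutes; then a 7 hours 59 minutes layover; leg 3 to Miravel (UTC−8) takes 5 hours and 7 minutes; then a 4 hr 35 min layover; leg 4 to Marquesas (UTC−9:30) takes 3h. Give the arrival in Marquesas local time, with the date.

20:23 on June 13

Convert departure to UTC: 09:30 − 5:00 = 04:30 UTC on Jun 12.
Add 12 hours and 10 minutes leg 1 → 16:40 UTC.
Add 3 hours 50 minutes layover in Oakridge City → 20:30 UTC.
Add 12 hours 42 minutes leg 2 → 09:12 UTC (Jun 13).
Add 7 hours and 59 minutes layover in Tokyo → 17:11 UTC.
Add 5 hours and 7 minutes leg 3 → 22:18 UTC.
Add 4 hours and 35 minutes layover in Miravel → 02:53 UTC (Jun 14).
Add 3 hours leg 4 → 05:53 UTC.
Marquesas is UTC−9:30, so local arrival = 05:53 − 9:30 = 20:23 on Jun 13.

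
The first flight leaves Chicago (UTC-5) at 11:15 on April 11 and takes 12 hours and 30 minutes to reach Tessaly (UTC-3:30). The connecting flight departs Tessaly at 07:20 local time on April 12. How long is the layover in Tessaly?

6 hours 5 minutes

Convert departure to UTC: 11:15 + 5:00 = 16:15 UTC on Apr 11.
Add 12 hours and 30 minutes flight time → 04:45 UTC (Apr 12).
Tessaly is UTC−3:30, so local arrival = 04:45 − 3:30 = 01:15 on Apr 12.
Layover = 07:20 − 01:15 = 6 hours 5 minutes.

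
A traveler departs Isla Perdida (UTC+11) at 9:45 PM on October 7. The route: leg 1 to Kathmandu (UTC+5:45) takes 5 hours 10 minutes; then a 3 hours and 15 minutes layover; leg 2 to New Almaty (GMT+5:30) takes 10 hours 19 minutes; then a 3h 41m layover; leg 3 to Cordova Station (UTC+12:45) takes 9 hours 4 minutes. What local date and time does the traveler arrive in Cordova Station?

Convert departure to UTC: 9:45 PM − 11:00 = 10:45 AM UTC on Oct 7.
Add 5 hours and 10 minutes leg 1 → 3:55 PM UTC.
Add 3 hours and 15 minutes layover in Kathmandu → 7:10 PM UTC.
Add 10 hours and 19 minutes leg 2 → 5:29 AM UTC (Oct 8).
Add 3 hours 41 minutes layover in New Almaty → 9:10 AM UTC.
Add 9 hours and 4 minutes leg 3 → 6:14 PM UTC.
Cordova Station is UTC+12:45, so local arrival = 6:14 PM + 12:45 = 6:59 AM on Oct 9.

6:59 AM on October 9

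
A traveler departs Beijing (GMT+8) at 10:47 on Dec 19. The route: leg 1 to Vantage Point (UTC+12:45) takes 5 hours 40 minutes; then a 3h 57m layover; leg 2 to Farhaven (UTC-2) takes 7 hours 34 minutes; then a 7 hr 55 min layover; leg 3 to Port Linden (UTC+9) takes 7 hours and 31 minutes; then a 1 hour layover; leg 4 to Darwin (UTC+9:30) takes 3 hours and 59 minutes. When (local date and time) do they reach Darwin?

Convert departure to UTC: 10:47 − 8:00 = 02:47 UTC on Dec 19.
Add 5 hours and 40 minutes leg 1 → 08:27 UTC.
Add 3 hours and 57 minutes layover in Vantage Point → 12:24 UTC.
Add 7 hours and 34 minutes leg 2 → 19:58 UTC.
Add 7 hours and 55 minutes layover in Farhaven → 03:53 UTC (Dec 20).
Add 7 hours 31 minutes leg 3 → 11:24 UTC.
Add 1 hour layover in Port Linden → 12:24 UTC.
Add 3 hours and 59 minutes leg 4 → 16:23 UTC.
Darwin is UTC+9:30, so local arrival = 16:23 + 9:30 = 01:53 on Dec 21.

01:53 on December 21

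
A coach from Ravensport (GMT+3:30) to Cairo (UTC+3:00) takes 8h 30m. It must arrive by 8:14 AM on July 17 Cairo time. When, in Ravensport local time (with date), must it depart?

Target arrival in UTC: 8:14 AM − 3:00 = 5:14 AM on Jul 17.
Subtract 8 hours 30 minutes → departure 8:44 PM UTC on Jul 16.
Ravensport is UTC+3:30: 8:44 PM + 3:30 = 12:14 AM on Jul 17.

12:14 AM on July 17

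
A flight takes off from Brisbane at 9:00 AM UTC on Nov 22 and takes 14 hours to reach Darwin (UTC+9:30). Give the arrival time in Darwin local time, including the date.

Departure is given in UTC: 9:00 AM on Nov 22.
Add 14 hours → 11:00 PM UTC.
Darwin is UTC+9:30: 11:00 PM + 9:30 = 8:30 AM on Nov 23.

8:30 AM on Nov 23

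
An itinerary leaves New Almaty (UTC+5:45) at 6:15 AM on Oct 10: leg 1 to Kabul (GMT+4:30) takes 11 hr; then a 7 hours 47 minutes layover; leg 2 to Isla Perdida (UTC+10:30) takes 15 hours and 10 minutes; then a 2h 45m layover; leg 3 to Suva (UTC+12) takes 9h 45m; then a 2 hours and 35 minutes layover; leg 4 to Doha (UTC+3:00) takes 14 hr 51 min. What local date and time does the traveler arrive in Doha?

7:23 PM on October 12

Convert departure to UTC: 6:15 AM − 5:45 = 12:30 AM UTC on Oct 10.
Add 11 hours leg 1 → 11:30 AM UTC.
Add 7 hours and 47 minutes layover in Kabul → 7:17 PM UTC.
Add 15 hours 10 minutes leg 2 → 10:27 AM UTC (Oct 11).
Add 2 hours 45 minutes layover in Isla Perdida → 1:12 PM UTC.
Add 9 hours 45 minutes leg 3 → 10:57 PM UTC.
Add 2 hours and 35 minutes layover in Suva → 1:32 AM UTC (Oct 12).
Add 14 hours 51 minutes leg 4 → 4:23 PM UTC.
Doha is UTC+3:00, so local arrival = 4:23 PM + 3:00 = 7:23 PM on Oct 12.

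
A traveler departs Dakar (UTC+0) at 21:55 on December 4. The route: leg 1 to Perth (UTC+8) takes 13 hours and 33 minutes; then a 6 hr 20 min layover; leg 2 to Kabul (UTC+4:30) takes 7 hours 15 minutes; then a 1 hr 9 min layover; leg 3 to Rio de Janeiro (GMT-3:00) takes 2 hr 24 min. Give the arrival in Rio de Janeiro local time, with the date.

Dakar is at UTC+0, so departure is already 21:55 UTC on Dec 4.
Add 13 hours 33 minutes leg 1 → 11:28 UTC (Dec 5).
Add 6 hours 20 minutes layover in Perth → 17:48 UTC.
Add 7 hours and 15 minutes leg 2 → 01:03 UTC (Dec 6).
Add 1 hour and 9 minutes layover in Kabul → 02:12 UTC.
Add 2 hours and 24 minutes leg 3 → 04:36 UTC.
Rio de Janeiro is UTC−3:00, so local arrival = 04:36 − 3:00 = 01:36 on Dec 6.

01:36 on December 6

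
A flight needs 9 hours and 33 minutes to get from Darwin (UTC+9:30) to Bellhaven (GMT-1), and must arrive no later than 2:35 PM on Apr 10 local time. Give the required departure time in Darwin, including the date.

Target arrival in UTC: 2:35 PM + 1:00 = 3:35 PM on Apr 10.
Subtract 9 hours and 33 minutes → departure 6:02 AM UTC on Apr 10.
Darwin is UTC+9:30: 6:02 AM + 9:30 = 3:32 PM on Apr 10.

3:32 PM on April 10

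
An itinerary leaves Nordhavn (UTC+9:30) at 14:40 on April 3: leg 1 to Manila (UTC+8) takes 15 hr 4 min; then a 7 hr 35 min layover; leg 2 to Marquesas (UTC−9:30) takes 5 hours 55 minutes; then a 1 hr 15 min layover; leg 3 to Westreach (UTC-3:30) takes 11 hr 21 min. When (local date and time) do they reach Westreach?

Convert departure to UTC: 14:40 − 9:30 = 05:10 UTC on Apr 3.
Add 15 hours and 4 minutes leg 1 → 20:14 UTC.
Add 7 hours 35 minutes layover in Manila → 03:49 UTC (Apr 4).
Add 5 hours 55 minutes leg 2 → 09:44 UTC.
Add 1 hour and 15 minutes layover in Marquesas → 10:59 UTC.
Add 11 hours and 21 minutes leg 3 → 22:20 UTC.
Westreach is UTC−3:30, so local arrival = 22:20 − 3:30 = 18:50 on Apr 4.

18:50 on Apr 4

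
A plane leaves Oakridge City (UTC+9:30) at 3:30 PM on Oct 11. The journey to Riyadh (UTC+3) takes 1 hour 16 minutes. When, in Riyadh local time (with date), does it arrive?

Riyadh is 6:30 behind Oakridge City.
After 1 hour and 16 minutes it is 4:46 PM in Oakridge City.
Shift by the zone difference: 4:46 PM − 6:30 = 10:16 AM on Oct 11 in Riyadh.

10:16 AM on October 11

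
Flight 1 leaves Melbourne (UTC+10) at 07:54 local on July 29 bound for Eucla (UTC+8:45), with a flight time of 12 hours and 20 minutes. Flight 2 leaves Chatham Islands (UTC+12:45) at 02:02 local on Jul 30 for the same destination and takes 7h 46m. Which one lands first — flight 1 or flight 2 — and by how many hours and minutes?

the first, by 10 hours 49 minutes

Flight 1 in UTC: 07:54 − 10:00 = 21:54 on Jul 28.
+12 hours and 20 minutes → arrive 10:14 UTC on Jul 29.
Flight 2 in UTC: 02:02 − 12:45 = 13:17 on Jul 29.
+7 hours 46 minutes → arrive 21:03 UTC on Jul 29.
Flight 1 lands earlier by 10 hours 49 minutes.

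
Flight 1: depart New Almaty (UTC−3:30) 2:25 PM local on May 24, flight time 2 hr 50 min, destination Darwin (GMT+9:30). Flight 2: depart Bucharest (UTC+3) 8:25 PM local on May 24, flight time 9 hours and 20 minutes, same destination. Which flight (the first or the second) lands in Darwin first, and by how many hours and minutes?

the first, by 6 hours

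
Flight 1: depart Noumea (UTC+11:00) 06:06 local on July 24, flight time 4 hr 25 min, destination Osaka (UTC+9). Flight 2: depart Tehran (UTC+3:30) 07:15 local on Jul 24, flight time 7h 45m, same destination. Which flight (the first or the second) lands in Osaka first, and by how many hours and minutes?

Flight 1 in UTC: 06:06 − 11:00 = 19:06 on Jul 23.
+4 hours 25 minutes → arrive 23:31 UTC on Jul 23.
Flight 2 in UTC: 07:15 − 3:30 = 03:45 on Jul 24.
+7 hours 45 minutes → arrive 11:30 UTC on Jul 24.
Flight 1 lands earlier by 11 hours 59 minutes.

the first, by 11 hours 59 minutes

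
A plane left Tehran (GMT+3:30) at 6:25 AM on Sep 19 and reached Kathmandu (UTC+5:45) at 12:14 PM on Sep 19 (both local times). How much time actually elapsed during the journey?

3 hours 34 minutes

Kathmandu is 2:15 ahead of Tehran.
Clock-face elapsed time (ignoring zones) is 5 hours 49 minutes.
Actual elapsed = 5 hours 49 minutes − 2:15 = 3 hours 34 minutes.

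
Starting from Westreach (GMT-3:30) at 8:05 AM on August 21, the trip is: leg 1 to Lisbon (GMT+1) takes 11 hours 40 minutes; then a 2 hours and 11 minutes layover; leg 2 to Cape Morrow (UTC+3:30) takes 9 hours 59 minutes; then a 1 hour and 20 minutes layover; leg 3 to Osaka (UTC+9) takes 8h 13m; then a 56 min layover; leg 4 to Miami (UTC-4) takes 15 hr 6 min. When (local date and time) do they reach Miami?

Convert departure to UTC: 8:05 AM + 3:30 = 11:35 AM UTC on Aug 21.
Add 11 hours 40 minutes leg 1 → 11:15 PM UTC.
Add 2 hours and 11 minutes layover in Lisbon → 1:26 AM UTC (Aug 22).
Add 9 hours 59 minutes leg 2 → 11:25 AM UTC.
Add 1 hour 20 minutes layover in Cape Morrow → 12:45 PM UTC.
Add 8 hours and 13 minutes leg 3 → 8:58 PM UTC.
Add 56 minutes layover in Osaka → 9:54 PM UTC.
Add 15 hours and 6 minutes leg 4 → 1:00 PM UTC (Aug 23).
Miami is UTC−4:00, so local arrival = 1:00 PM − 4:00 = 9:00 AM on Aug 23.

9:00 AM on August 23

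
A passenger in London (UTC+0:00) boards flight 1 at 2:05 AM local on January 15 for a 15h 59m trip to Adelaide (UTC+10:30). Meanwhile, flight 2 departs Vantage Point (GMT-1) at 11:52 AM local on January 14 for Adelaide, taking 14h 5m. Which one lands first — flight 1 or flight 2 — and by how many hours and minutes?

Flight 1 departs at 2:05 AM UTC (Jan 15).
+15 hours 59 minutes → arrive 6:04 PM UTC on Jan 15.
Flight 2 in UTC: 11:52 AM + 1:00 = 12:52 PM on Jan 14.
+14 hours and 5 minutes → arrive 2:57 AM UTC on Jan 15.
Flight 2 lands earlier by 15 hours 7 minutes.

the second, by 15 hours 7 minutes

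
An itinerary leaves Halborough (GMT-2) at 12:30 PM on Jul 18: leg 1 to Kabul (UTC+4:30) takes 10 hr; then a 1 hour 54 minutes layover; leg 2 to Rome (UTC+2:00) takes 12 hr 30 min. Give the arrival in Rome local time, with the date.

4:54 PM on Jul 19

Convert departure to UTC: 12:30 PM + 2:00 = 2:30 PM UTC on Jul 18.
Add 10 hours leg 1 → 12:30 AM UTC (Jul 19).
Add 1 hour 54 minutes layover in Kabul → 2:24 AM UTC.
Add 12 hours and 30 minutes leg 2 → 2:54 PM UTC.
Rome is UTC+2:00, so local arrival = 2:54 PM + 2:00 = 4:54 PM on Jul 19.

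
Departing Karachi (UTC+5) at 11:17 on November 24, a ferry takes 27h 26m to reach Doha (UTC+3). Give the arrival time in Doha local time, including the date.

Convert departure to UTC: 11:17 − 5:00 = 06:17 UTC on Nov 24.
Add 27 hours 26 minutes travel time → 09:43 UTC (Nov 25).
Doha is UTC+3:00, so local arrival = 09:43 + 3:00 = 12:43 on Nov 25.

12:43 on November 25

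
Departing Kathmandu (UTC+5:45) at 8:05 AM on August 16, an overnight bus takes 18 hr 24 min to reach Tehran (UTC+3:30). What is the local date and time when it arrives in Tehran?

12:14 AM on Aug 17

Tehran is 2:15 behind Kathmandu.
After 18 hours and 24 minutes it is 2:29 AM (Aug 17) in Kathmandu.
Shift by the zone difference: 2:29 AM − 2:15 = 12:14 AM on Aug 17 in Tehran.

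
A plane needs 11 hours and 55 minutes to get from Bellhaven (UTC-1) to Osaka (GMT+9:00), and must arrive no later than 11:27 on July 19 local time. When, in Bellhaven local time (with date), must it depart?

Target arrival in UTC: 11:27 − 9:00 = 02:27 on Jul 19.
Subtract 11 hours and 55 minutes → departure 14:32 UTC on Jul 18.
Bellhaven is UTC−1:00: 14:32 − 1:00 = 13:32 on Jul 18.

13:32 on Jul 18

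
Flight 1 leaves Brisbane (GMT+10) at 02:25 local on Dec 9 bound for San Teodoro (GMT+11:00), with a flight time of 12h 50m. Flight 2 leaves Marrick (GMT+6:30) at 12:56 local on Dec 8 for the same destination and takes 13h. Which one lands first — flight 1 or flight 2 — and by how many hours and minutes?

the second, by 9 hours 49 minutes

Flight 1 in UTC: 02:25 − 10:00 = 16:25 on Dec 8.
+12 hours 50 minutes → arrive 05:15 UTC on Dec 9.
Flight 2 in UTC: 12:56 − 6:30 = 06:26 on Dec 8.
+13 hours → arrive 19:26 UTC on Dec 8.
Flight 2 lands earlier by 9 hours 49 minutes.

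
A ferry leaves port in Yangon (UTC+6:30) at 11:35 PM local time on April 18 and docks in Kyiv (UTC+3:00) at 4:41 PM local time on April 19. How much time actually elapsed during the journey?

Departure in UTC: 11:35 PM − 6:30 = 5:05 PM on Apr 18.
Arrival in UTC: 4:41 PM − 3:00 = 1:41 PM on Apr 19.
Elapsed = 1:41 PM − 5:05 PM (+1 day) = 20 hours 36 minutes.

20 hours 36 minutes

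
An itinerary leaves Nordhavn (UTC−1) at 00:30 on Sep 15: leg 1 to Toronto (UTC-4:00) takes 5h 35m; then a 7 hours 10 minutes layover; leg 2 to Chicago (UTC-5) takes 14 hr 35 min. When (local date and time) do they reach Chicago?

23:50 on September 15

Convert departure to UTC: 00:30 + 1:00 = 01:30 UTC on Sep 15.
Add 5 hours 35 minutes leg 1 → 07:05 UTC.
Add 7 hours 10 minutes layover in Toronto → 14:15 UTC.
Add 14 hours 35 minutes leg 2 → 04:50 UTC (Sep 16).
Chicago is UTC−5:00, so local arrival = 04:50 − 5:00 = 23:50 on Sep 15.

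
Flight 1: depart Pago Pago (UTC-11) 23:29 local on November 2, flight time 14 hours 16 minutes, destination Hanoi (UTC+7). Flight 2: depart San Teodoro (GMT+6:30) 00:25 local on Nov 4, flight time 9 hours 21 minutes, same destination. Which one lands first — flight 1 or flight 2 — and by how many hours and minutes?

Flight 1 in UTC: 23:29 + 11:00 = 10:29 on Nov 3.
+14 hours and 16 minutes → arrive 00:45 UTC on Nov 4.
Flight 2 in UTC: 00:25 − 6:30 = 17:55 on Nov 3.
+9 hours 21 minutes → arrive 03:16 UTC on Nov 4.
Flight 1 lands earlier by 2 hours 31 minutes.

the first, by 2 hours 31 minutes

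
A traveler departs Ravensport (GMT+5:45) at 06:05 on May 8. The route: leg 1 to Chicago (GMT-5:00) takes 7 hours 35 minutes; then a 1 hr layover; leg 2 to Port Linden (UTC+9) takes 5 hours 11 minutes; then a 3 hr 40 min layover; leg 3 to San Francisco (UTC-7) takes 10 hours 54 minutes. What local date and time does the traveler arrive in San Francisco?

Convert departure to UTC: 06:05 − 5:45 = 00:20 UTC on May 8.
Add 7 hours 35 minutes leg 1 → 07:55 UTC.
Add 1 hour layover in Chicago → 08:55 UTC.
Add 5 hours 11 minutes leg 2 → 14:06 UTC.
Add 3 hours 40 minutes layover in Port Linden → 17:46 UTC.
Add 10 hours and 54 minutes leg 3 → 04:40 UTC (May 9).
San Francisco is UTC−7:00, so local arrival = 04:40 − 7:00 = 21:40 on May 8.

21:40 on May 8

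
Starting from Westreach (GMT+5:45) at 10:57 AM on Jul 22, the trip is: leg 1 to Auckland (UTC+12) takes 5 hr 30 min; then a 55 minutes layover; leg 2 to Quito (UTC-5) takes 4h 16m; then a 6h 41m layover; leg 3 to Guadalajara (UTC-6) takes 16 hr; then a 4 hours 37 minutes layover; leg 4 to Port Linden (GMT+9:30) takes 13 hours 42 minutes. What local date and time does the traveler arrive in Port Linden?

6:23 PM on July 24

Convert departure to UTC: 10:57 AM − 5:45 = 5:12 AM UTC on Jul 22.
Add 5 hours 30 minutes leg 1 → 10:42 AM UTC.
Add 55 minutes layover in Auckland → 11:37 AM UTC.
Add 4 hours and 16 minutes leg 2 → 3:53 PM UTC.
Add 6 hours and 41 minutes layover in Quito → 10:34 PM UTC.
Add 16 hours leg 3 → 2:34 PM UTC (Jul 23).
Add 4 hours and 37 minutes layover in Guadalajara → 7:11 PM UTC.
Add 13 hours and 42 minutes leg 4 → 8:53 AM UTC (Jul 24).
Port Linden is UTC+9:30, so local arrival = 8:53 AM + 9:30 = 6:23 PM on Jul 24.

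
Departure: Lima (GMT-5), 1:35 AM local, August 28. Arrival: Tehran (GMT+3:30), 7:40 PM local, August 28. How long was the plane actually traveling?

9 hours 35 minutes

Departure in UTC: 1:35 AM + 5:00 = 6:35 AM on Aug 28.
Arrival in UTC: 7:40 PM − 3:30 = 4:10 PM on Aug 28.
Elapsed = 4:10 PM − 6:35 AM = 9 hours 35 minutes.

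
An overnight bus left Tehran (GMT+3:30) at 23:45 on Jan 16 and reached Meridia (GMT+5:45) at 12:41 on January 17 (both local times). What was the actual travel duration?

Departure in UTC: 23:45 − 3:30 = 20:15 on Jan 16.
Arrival in UTC: 12:41 − 5:45 = 06:56 on Jan 17.
Elapsed = 06:56 − 20:15 (+1 day) = 10 hours 41 minutes.

10 hours 41 minutes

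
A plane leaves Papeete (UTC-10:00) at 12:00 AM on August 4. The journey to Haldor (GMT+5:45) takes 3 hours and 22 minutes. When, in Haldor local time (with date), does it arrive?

Convert departure to UTC: 12:00 AM + 10:00 = 10:00 AM UTC on Aug 4.
Add 3 hours 22 minutes travel time → 1:22 PM UTC.
Haldor is UTC+5:45, so local arrival = 1:22 PM + 5:45 = 7:07 PM on Aug 4.

7:07 PM on August 4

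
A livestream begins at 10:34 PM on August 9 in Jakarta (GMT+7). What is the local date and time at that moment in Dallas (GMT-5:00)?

In UTC: 10:34 PM − 7:00 = 3:34 PM on Aug 9.
Dallas is UTC−5:00: 3:34 PM − 5:00 = 10:34 AM on Aug 9.

10:34 AM on August 9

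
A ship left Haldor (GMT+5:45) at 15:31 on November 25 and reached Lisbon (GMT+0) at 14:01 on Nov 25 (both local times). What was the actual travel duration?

Lisbon is 5:45 behind Haldor.
Clock-face elapsed time (ignoring zones) is −1 hour 30 minutes.
Actual elapsed = −1 hour 30 minutes + 5:45 = 4 hours 15 minutes.

4 hours 15 minutes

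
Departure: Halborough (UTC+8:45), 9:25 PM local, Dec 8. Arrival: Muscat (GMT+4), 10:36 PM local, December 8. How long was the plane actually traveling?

5 hours 56 minutes

Departure in UTC: 9:25 PM − 8:45 = 12:40 PM on Dec 8.
Arrival in UTC: 10:36 PM − 4:00 = 6:36 PM on Dec 8.
Elapsed = 6:36 PM − 12:40 PM = 5 hours 56 minutes.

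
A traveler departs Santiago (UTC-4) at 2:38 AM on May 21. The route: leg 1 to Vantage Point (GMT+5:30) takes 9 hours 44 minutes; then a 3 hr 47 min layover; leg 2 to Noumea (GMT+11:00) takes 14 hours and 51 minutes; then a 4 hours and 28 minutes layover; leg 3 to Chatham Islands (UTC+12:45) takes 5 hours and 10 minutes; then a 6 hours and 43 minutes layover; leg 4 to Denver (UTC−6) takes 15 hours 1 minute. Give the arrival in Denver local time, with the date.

Convert departure to UTC: 2:38 AM + 4:00 = 6:38 AM UTC on May 21.
Add 9 hours and 44 minutes leg 1 → 4:22 PM UTC.
Add 3 hours and 47 minutes layover in Vantage Point → 8:09 PM UTC.
Add 14 hours and 51 minutes leg 2 → 11:00 AM UTC (May 22).
Add 4 hours 28 minutes layover in Noumea → 3:28 PM UTC.
Add 5 hours and 10 minutes leg 3 → 8:38 PM UTC.
Add 6 hours and 43 minutes layover in Chatham Islands → 3:21 AM UTC (May 23).
Add 15 hours and 1 minute leg 4 → 6:22 PM UTC.
Denver is UTC−6:00, so local arrival = 6:22 PM − 6:00 = 12:22 PM on May 23.

12:22 PM on May 23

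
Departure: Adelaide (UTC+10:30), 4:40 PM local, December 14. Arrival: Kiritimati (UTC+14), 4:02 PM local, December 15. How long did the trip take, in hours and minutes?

19 hours 52 minutes

Kiritimati is 3:30 ahead of Adelaide.
Clock-face elapsed time (ignoring zones) is 23 hours 22 minutes.
Actual elapsed = 23 hours 22 minutes − 3:30 = 19 hours 52 minutes.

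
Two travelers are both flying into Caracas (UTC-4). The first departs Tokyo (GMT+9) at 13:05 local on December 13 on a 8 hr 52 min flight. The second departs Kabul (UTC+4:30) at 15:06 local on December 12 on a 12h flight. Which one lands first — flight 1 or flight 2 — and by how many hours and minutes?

the second, by 14 hours 21 minutes

Flight 1 in UTC: 13:05 − 9:00 = 04:05 on Dec 13.
+8 hours 52 minutes → arrive 12:57 UTC on Dec 13.
Flight 2 in UTC: 15:06 − 4:30 = 10:36 on Dec 12.
+12 hours → arrive 22:36 UTC on Dec 12.
Flight 2 lands earlier by 14 hours 21 minutes.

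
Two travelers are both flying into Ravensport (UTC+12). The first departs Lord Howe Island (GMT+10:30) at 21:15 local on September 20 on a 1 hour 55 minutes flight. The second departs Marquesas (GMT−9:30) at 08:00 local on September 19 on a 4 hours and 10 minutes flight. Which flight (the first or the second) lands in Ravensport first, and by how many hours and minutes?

Flight 1 in UTC: 21:15 − 10:30 = 10:45 on Sep 20.
+1 hour and 55 minutes → arrive 12:40 UTC on Sep 20.
Flight 2 in UTC: 08:00 + 9:30 = 17:30 on Sep 19.
+4 hours and 10 minutes → arrive 21:40 UTC on Sep 19.
Flight 2 lands earlier by 15 hours.

the second, by 15 hours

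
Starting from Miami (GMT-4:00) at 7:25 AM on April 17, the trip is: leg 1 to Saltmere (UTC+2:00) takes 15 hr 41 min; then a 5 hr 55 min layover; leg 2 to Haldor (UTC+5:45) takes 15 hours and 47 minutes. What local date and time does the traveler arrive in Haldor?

Convert departure to UTC: 7:25 AM + 4:00 = 11:25 AM UTC on Apr 17.
Add 15 hours and 41 minutes leg 1 → 3:06 AM UTC (Apr 18).
Add 5 hours 55 minutes layover in Saltmere → 9:01 AM UTC.
Add 15 hours and 47 minutes leg 2 → 12:48 AM UTC (Apr 19).
Haldor is UTC+5:45, so local arrival = 12:48 AM + 5:45 = 6:33 AM on Apr 19.

6:33 AM on April 19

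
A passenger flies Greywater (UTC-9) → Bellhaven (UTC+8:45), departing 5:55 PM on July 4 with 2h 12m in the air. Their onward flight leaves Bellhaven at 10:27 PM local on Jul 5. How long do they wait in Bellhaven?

8 hours 35 minutes

Convert departure to UTC: 5:55 PM + 9:00 = 2:55 AM UTC on Jul 5.
Add 2 hours and 12 minutes flight time → 5:07 AM UTC.
Bellhaven is UTC+8:45, so local arrival = 5:07 AM + 8:45 = 1:52 PM on Jul 5.
Layover = 10:27 PM − 1:52 PM = 8 hours 35 minutes.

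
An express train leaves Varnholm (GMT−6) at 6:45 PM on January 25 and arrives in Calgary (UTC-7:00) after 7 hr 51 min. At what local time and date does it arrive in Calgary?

Convert departure to UTC: 6:45 PM + 6:00 = 12:45 AM UTC on Jan 26.
Add 7 hours 51 minutes travel time → 8:36 AM UTC.
Calgary is UTC−7:00, so local arrival = 8:36 AM − 7:00 = 1:36 AM on Jan 26.

1:36 AM on Jan 26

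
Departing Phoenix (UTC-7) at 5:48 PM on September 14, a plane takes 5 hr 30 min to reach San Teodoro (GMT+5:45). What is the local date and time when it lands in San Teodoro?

12:03 PM on September 15

San Teodoro is 12:45 ahead of Phoenix.
After 5 hours 30 minutes it is 11:18 PM in Phoenix.
Shift by the zone difference: 11:18 PM + 12:45 = 12:03 PM on Sep 15 in San Teodoro.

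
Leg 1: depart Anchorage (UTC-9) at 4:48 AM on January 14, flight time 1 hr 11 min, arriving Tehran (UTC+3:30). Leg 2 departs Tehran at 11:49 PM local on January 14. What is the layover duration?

Convert departure to UTC: 4:48 AM + 9:00 = 1:48 PM UTC on Jan 14.
Add 1 hour and 11 minutes flight time → 2:59 PM UTC.
Tehran is UTC+3:30, so local arrival = 2:59 PM + 3:30 = 6:29 PM on Jan 14.
Layover = 11:49 PM − 6:29 PM = 5 hours 20 minutes.

5 hours 20 minutes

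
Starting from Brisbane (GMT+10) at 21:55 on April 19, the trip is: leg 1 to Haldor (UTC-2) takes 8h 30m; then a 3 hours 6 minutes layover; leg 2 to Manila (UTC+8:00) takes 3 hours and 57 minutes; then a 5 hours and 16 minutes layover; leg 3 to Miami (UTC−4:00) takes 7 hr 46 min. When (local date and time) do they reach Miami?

Convert departure to UTC: 21:55 − 10:00 = 11:55 UTC on Apr 19.
Add 8 hours and 30 minutes leg 1 → 20:25 UTC.
Add 3 hours and 6 minutes layover in Haldor → 23:31 UTC.
Add 3 hours and 57 minutes leg 2 → 03:28 UTC (Apr 20).
Add 5 hours and 16 minutes layover in Manila → 08:44 UTC.
Add 7 hours and 46 minutes leg 3 → 16:30 UTC.
Miami is UTC−4:00, so local arrival = 16:30 − 4:00 = 12:30 on Apr 20.

12:30 on April 20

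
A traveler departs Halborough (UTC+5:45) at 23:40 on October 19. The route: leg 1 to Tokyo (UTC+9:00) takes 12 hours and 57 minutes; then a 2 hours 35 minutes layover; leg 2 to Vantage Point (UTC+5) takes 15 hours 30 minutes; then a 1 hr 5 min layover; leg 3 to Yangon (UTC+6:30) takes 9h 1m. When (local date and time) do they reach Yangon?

17:33 on October 21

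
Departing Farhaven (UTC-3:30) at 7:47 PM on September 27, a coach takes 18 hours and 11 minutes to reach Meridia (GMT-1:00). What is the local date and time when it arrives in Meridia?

4:28 PM on Sep 28

Meridia is 2:30 ahead of Farhaven.
After 18 hours 11 minutes it is 1:58 PM (Sep 28) in Farhaven.
Shift by the zone difference: 1:58 PM + 2:30 = 4:28 PM on Sep 28 in Meridia.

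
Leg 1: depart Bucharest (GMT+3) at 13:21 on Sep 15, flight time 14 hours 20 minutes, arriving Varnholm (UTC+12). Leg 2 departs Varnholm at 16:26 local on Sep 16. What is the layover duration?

Convert departure to UTC: 13:21 − 3:00 = 10:21 UTC on Sep 15.
Add 14 hours 20 minutes flight time → 00:41 UTC (Sep 16).
Varnholm is UTC+12:00, so local arrival = 00:41 + 12:00 = 12:41 on Sep 16.
Layover = 16:26 − 12:41 = 3 hours 45 minutes.

3 hours 45 minutes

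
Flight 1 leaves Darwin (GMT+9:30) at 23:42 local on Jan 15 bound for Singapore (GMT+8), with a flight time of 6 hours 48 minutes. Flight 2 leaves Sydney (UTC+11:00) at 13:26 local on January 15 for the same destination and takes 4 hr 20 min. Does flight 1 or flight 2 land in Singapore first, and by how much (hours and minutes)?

Flight 1 in UTC: 23:42 − 9:30 = 14:12 on Jan 15.
+6 hours and 48 minutes → arrive 21:00 UTC on Jan 15.
Flight 2 in UTC: 13:26 − 11:00 = 02:26 on Jan 15.
+4 hours 20 minutes → arrive 06:46 UTC on Jan 15.
Flight 2 lands earlier by 14 hours 14 minutes.

the second, by 14 hours 14 minutes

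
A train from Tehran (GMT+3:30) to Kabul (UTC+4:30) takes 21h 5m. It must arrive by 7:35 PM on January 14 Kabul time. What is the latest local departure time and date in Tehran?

Target arrival in UTC: 7:35 PM − 4:30 = 3:05 PM on Jan 14.
Subtract 21 hours and 5 minutes → departure 6:00 PM UTC on Jan 13.
Tehran is UTC+3:30: 6:00 PM + 3:30 = 9:30 PM on Jan 13.

9:30 PM on January 13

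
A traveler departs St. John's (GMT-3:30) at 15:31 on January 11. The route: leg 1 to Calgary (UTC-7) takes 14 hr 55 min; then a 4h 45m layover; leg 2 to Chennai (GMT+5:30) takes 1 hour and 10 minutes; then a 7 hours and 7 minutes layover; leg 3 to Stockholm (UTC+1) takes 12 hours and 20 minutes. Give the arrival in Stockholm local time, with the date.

Convert departure to UTC: 15:31 + 3:30 = 19:01 UTC on Jan 11.
Add 14 hours and 55 minutes leg 1 → 09:56 UTC (Jan 12).
Add 4 hours 45 minutes layover in Calgary → 14:41 UTC.
Add 1 hour and 10 minutes leg 2 → 15:51 UTC.
Add 7 hours and 7 minutes layover in Chennai → 22:58 UTC.
Add 12 hours and 20 minutes leg 3 → 11:18 UTC (Jan 13).
Stockholm is UTC+1:00, so local arrival = 11:18 + 1:00 = 12:18 on Jan 13.

12:18 on January 13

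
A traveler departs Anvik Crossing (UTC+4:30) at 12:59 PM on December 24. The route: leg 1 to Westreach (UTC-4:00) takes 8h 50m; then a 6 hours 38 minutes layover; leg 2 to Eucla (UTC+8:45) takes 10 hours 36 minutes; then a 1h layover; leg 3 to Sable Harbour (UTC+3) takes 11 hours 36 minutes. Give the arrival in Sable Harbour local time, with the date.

Convert departure to UTC: 12:59 PM − 4:30 = 8:29 AM UTC on Dec 24.
Add 8 hours and 50 minutes leg 1 → 5:19 PM UTC.
Add 6 hours 38 minutes layover in Westreach → 11:57 PM UTC.
Add 10 hours and 36 minutes leg 2 → 10:33 AM UTC (Dec 25).
Add 1 hour layover in Eucla → 11:33 AM UTC.
Add 11 hours 36 minutes leg 3 → 11:09 PM UTC.
Sable Harbour is UTC+3:00, so local arrival = 11:09 PM + 3:00 = 2:09 AM on Dec 26.

2:09 AM on December 26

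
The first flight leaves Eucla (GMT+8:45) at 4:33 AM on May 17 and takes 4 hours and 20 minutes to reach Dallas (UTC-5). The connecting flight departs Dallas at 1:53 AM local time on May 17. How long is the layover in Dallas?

Convert departure to UTC: 4:33 AM − 8:45 = 7:48 PM UTC on May 16.
Add 4 hours 20 minutes flight time → 12:08 AM UTC (May 17).
Dallas is UTC−5:00, so local arrival = 12:08 AM − 5:00 = 7:08 PM on May 16.
Layover = 1:53 AM − 7:08 PM (+1 day) = 6 hours 45 minutes.

6 hours 45 minutes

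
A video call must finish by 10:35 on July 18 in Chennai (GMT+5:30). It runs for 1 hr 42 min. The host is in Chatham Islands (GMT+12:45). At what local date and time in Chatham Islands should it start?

16:08 on Jul 18

Target end time in UTC: 10:35 − 5:30 = 05:05 on Jul 18.
Subtract 1 hour and 42 minutes → start 03:23 UTC on Jul 18.
Chatham Islands is UTC+12:45: 03:23 + 12:45 = 16:08 on Jul 18.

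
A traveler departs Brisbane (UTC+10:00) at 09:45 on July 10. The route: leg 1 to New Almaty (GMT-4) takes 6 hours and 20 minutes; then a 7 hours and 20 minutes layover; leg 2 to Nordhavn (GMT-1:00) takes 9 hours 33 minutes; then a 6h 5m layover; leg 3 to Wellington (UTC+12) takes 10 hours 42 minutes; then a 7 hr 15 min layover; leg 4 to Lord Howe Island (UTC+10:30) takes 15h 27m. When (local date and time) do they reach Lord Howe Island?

Convert departure to UTC: 09:45 − 10:00 = 23:45 UTC on Jul 9.
Add 6 hours 20 minutes leg 1 → 06:05 UTC (Jul 10).
Add 7 hours and 20 minutes layover in New Almaty → 13:25 UTC.
Add 9 hours and 33 minutes leg 2 → 22:58 UTC.
Add 6 hours and 5 minutes layover in Nordhavn → 05:03 UTC (Jul 11).
Add 10 hours and 42 minutes leg 3 → 15:45 UTC.
Add 7 hours and 15 minutes layover in Wellington → 23:00 UTC.
Add 15 hours 27 minutes leg 4 → 14:27 UTC (Jul 12).
Lord Howe Island is UTC+10:30, so local arrival = 14:27 + 10:30 = 00:57 on Jul 13.

00:57 on July 13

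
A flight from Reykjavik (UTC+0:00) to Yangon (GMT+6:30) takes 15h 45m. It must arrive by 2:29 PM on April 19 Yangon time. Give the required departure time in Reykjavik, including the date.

4:14 PM on Apr 18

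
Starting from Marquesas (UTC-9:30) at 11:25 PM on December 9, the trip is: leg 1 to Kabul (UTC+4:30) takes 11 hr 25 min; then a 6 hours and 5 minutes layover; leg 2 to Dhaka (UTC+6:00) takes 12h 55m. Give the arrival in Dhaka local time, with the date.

Convert departure to UTC: 11:25 PM + 9:30 = 8:55 AM UTC on Dec 10.
Add 11 hours and 25 minutes leg 1 → 8:20 PM UTC.
Add 6 hours and 5 minutes layover in Kabul → 2:25 AM UTC (Dec 11).
Add 12 hours 55 minutes leg 2 → 3:20 PM UTC.
Dhaka is UTC+6:00, so local arrival = 3:20 PM + 6:00 = 9:20 PM on Dec 11.

9:20 PM on December 11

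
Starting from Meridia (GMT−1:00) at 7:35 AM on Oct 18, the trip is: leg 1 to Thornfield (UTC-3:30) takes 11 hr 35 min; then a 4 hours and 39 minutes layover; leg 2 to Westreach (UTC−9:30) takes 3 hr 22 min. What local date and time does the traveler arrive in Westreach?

6:41 PM on October 18

Convert departure to UTC: 7:35 AM + 1:00 = 8:35 AM UTC on Oct 18.
Add 11 hours and 35 minutes leg 1 → 8:10 PM UTC.
Add 4 hours 39 minutes layover in Thornfield → 12:49 AM UTC (Oct 19).
Add 3 hours 22 minutes leg 2 → 4:11 AM UTC.
Westreach is UTC−9:30, so local arrival = 4:11 AM − 9:30 = 6:41 PM on Oct 18.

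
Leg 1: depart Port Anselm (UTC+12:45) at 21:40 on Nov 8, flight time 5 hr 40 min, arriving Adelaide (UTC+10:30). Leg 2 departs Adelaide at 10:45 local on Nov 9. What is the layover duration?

9 hours 40 minutes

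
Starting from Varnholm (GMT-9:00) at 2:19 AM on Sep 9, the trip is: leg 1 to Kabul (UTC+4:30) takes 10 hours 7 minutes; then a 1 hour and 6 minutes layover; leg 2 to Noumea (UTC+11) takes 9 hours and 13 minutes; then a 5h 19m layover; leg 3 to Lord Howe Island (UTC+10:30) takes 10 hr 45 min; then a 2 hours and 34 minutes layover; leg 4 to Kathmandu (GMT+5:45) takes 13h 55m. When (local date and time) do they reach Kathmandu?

10:03 PM on Sep 11

Convert departure to UTC: 2:19 AM + 9:00 = 11:19 AM UTC on Sep 9.
Add 10 hours 7 minutes leg 1 → 9:26 PM UTC.
Add 1 hour and 6 minutes layover in Kabul → 10:32 PM UTC.
Add 9 hours 13 minutes leg 2 → 7:45 AM UTC (Sep 10).
Add 5 hours 19 minutes layover in Noumea → 1:04 PM UTC.
Add 10 hours and 45 minutes leg 3 → 11:49 PM UTC.
Add 2 hours and 34 minutes layover in Lord Howe Island → 2:23 AM UTC (Sep 11).
Add 13 hours 55 minutes leg 4 → 4:18 PM UTC.
Kathmandu is UTC+5:45, so local arrival = 4:18 PM + 5:45 = 10:03 PM on Sep 11.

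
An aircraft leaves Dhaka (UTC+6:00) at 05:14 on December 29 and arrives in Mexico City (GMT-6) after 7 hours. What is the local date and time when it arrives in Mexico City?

00:14 on Dec 29

Mexico City is 12:00 behind Dhaka.
After 7 hours it is 12:14 in Dhaka.
Shift by the zone difference: 12:14 − 12:00 = 00:14 on Dec 29 in Mexico City.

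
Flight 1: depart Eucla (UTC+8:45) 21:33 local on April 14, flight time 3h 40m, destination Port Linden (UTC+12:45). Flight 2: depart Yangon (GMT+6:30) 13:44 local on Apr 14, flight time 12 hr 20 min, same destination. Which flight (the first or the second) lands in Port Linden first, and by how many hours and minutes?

Flight 1 in UTC: 21:33 − 8:45 = 12:48 on Apr 14.
+3 hours and 40 minutes → arrive 16:28 UTC on Apr 14.
Flight 2 in UTC: 13:44 − 6:30 = 07:14 on Apr 14.
+12 hours and 20 minutes → arrive 19:34 UTC on Apr 14.
Flight 1 lands earlier by 3 hours 6 minutes.

the first, by 3 hours 6 minutes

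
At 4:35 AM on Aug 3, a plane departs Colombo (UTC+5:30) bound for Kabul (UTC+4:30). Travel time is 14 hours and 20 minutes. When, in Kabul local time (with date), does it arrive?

5:55 PM on August 3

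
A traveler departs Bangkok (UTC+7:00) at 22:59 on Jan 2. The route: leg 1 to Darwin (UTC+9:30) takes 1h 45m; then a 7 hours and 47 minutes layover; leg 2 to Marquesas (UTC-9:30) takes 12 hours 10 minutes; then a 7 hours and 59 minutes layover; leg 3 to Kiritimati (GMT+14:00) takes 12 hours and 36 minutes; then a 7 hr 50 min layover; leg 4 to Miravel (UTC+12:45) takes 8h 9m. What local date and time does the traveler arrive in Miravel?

15:00 on Jan 5

Convert departure to UTC: 22:59 − 7:00 = 15:59 UTC on Jan 2.
Add 1 hour and 45 minutes leg 1 → 17:44 UTC.
Add 7 hours and 47 minutes layover in Darwin → 01:31 UTC (Jan 3).
Add 12 hours and 10 minutes leg 2 → 13:41 UTC.
Add 7 hours and 59 minutes layover in Marquesas → 21:40 UTC.
Add 12 hours and 36 minutes leg 3 → 10:16 UTC (Jan 4).
Add 7 hours 50 minutes layover in Kiritimati → 18:06 UTC.
Add 8 hours 9 minutes leg 4 → 02:15 UTC (Jan 5).
Miravel is UTC+12:45, so local arrival = 02:15 + 12:45 = 15:00 on Jan 5.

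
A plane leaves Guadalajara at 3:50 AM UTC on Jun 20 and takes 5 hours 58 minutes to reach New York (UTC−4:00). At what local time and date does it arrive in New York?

Departure is given in UTC: 3:50 AM on Jun 20.
Add 5 hours 58 minutes → 9:48 AM UTC.
New York is UTC−4:00: 9:48 AM − 4:00 = 5:48 AM on Jun 20.

5:48 AM on June 20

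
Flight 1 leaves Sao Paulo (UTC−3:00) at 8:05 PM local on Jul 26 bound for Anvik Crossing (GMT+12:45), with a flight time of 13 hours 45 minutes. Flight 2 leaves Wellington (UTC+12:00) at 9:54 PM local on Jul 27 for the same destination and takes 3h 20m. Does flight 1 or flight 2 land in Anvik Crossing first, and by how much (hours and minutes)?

the first, by 24 minutes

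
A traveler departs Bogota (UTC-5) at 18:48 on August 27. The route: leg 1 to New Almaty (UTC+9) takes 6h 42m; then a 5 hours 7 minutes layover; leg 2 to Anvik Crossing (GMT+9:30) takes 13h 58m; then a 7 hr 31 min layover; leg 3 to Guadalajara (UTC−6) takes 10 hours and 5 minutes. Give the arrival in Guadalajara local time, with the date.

13:11 on August 29

Convert departure to UTC: 18:48 + 5:00 = 23:48 UTC on Aug 27.
Add 6 hours and 42 minutes leg 1 → 06:30 UTC (Aug 28).
Add 5 hours 7 minutes layover in New Almaty → 11:37 UTC.
Add 13 hours 58 minutes leg 2 → 01:35 UTC (Aug 29).
Add 7 hours 31 minutes layover in Anvik Crossing → 09:06 UTC.
Add 10 hours and 5 minutes leg 3 → 19:11 UTC.
Guadalajara is UTC−6:00, so local arrival = 19:11 − 6:00 = 13:11 on Aug 29.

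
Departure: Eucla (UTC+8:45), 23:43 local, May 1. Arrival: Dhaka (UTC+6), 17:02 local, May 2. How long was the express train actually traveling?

20 hours 4 minutes

Dhaka is 2:45 behind Eucla.
Clock-face elapsed time (ignoring zones) is 17 hours 19 minutes.
Actual elapsed = 17 hours 19 minutes + 2:45 = 20 hours 4 minutes.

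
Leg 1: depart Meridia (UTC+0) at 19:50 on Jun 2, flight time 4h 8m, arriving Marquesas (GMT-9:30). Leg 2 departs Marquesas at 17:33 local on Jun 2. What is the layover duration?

3 hours 5 minutes

Meridia is at UTC+0, so departure is already 19:50 UTC on Jun 2.
Add 4 hours and 8 minutes flight time → 23:58 UTC.
Marquesas is UTC−9:30, so local arrival = 23:58 − 9:30 = 14:28 on Jun 2.
Layover = 17:33 − 14:28 = 3 hours 5 minutes.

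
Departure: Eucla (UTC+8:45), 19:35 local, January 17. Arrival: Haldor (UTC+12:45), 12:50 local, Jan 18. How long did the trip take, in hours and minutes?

13 hours 15 minutes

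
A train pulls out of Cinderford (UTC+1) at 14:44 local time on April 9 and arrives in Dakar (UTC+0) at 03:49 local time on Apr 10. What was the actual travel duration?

14 hours 5 minutes

Dakar is 1:00 behind Cinderford.
Clock-face elapsed time (ignoring zones) is 13 hours 5 minutes.
Actual elapsed = 13 hours 5 minutes + 1:00 = 14 hours 5 minutes.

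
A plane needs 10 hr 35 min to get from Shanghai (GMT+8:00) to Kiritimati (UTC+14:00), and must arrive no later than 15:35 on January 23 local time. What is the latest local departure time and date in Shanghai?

Target arrival in UTC: 15:35 − 14:00 = 01:35 on Jan 23.
Subtract 10 hours and 35 minutes → departure 15:00 UTC on Jan 22.
Shanghai is UTC+8:00: 15:00 + 8:00 = 23:00 on Jan 22.

23:00 on Jan 22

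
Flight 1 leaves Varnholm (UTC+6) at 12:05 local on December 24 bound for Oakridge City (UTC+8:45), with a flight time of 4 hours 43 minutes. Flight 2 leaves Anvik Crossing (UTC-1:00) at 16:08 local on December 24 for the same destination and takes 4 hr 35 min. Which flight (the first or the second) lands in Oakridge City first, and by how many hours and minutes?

Flight 1 in UTC: 12:05 − 6:00 = 06:05 on Dec 24.
+4 hours and 43 minutes → arrive 10:48 UTC on Dec 24.
Flight 2 in UTC: 16:08 + 1:00 = 17:08 on Dec 24.
+4 hours and 35 minutes → arrive 21:43 UTC on Dec 24.
Flight 1 lands earlier by 10 hours 55 minutes.

the first, by 10 hours 55 minutes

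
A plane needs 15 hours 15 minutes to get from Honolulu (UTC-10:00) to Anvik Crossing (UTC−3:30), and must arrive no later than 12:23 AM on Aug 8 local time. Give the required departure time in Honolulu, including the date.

2:38 AM on August 7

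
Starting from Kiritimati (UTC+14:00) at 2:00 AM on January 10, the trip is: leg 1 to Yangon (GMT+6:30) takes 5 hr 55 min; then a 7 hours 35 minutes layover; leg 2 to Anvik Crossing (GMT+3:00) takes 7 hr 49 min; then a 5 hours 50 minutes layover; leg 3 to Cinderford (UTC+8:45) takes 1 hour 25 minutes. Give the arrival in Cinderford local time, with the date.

Convert departure to UTC: 2:00 AM − 14:00 = 12:00 PM UTC on Jan 9.
Add 5 hours and 55 minutes leg 1 → 5:55 PM UTC.
Add 7 hours 35 minutes layover in Yangon → 1:30 AM UTC (Jan 10).
Add 7 hours 49 minutes leg 2 → 9:19 AM UTC.
Add 5 hours and 50 minutes layover in Anvik Crossing → 3:09 PM UTC.
Add 1 hour 25 minutes leg 3 → 4:34 PM UTC.
Cinderford is UTC+8:45, so local arrival = 4:34 PM + 8:45 = 1:19 AM on Jan 11.

1:19 AM on January 11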